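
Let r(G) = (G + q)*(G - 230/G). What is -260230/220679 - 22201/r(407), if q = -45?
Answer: -17577021918893/13214628819362 ≈ -1.3301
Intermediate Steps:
r(G) = (-45 + G)*(G - 230/G) (r(G) = (G - 45)*(G - 230/G) = (-45 + G)*(G - 230/G))
-260230/220679 - 22201/r(407) = -260230/220679 - 22201/(-230 + 407**2 - 45*407 + 10350/407) = -260230*1/220679 - 22201/(-230 + 165649 - 18315 + 10350*(1/407)) = -260230/220679 - 22201/(-230 + 165649 - 18315 + 10350/407) = -260230/220679 - 22201/59881678/407 = -260230/220679 - 22201*407/59881678 = -260230/220679 - 9035807/59881678 = -17577021918893/13214628819362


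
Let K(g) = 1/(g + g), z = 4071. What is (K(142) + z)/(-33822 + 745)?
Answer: -1156165/9393868 ≈ -0.12308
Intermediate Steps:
K(g) = 1/(2*g)
(K(142) + z)/(-33822 + 745) = ((½)/142 + 4071)/(-33822 + 745) = ((½)*(1/142) + 4071)/(-33077) = (1/284 + 4071)*(-1/33077) = (1156165/284)*(-1/33077) = -1156165/9393868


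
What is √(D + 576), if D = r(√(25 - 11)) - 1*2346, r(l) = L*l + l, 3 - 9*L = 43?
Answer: √(-15930 - 31*√14)/3 ≈ 42.224*I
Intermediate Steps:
L = -40/9 (L = ⅓ - ⅑*43 = ⅓ - 43/9 = -40/9 ≈ -4.4444)
r(l) = -31*l/9 (r(l) = -40*l/9 + l = -31*l/9)
D = -2346 - 31*√14/9 (D = -31*√(25 - 11)/9 - 1*2346 = -31*√14/9 - 2346 = -2346 - 31*√14/9 ≈ -2358.9)
√(D + 576) = √((-2346 - 31*√14/9) + 576) = √(-1770 - 31*√14/9)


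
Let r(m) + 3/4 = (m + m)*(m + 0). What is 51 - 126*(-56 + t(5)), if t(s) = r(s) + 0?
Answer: 1803/2 ≈ 901.50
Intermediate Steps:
r(m) = -3/4 + 2*m**2 (r(m) = -3/4 + (m + m)*(m + 0) = -3/4 + (2*m)*m = -3/4 + 2*m**2)
t(s) = -3/4 + 2*s**2 (t(s) = (-3/4 + 2*s**2) + 0 = -3/4 + 2*s**2)
51 - 126*(-56 + t(5)) = 51 - 126*(-56 + (-3/4 + 2*5**2)) = 51 - 126*(-56 + (-3/4 + 2*25)) = 51 - 126*(-56 + (-3/4 + 50)) = 51 - 126*(-56 + 197/4) = 51 - 126*(-27/4) = 51 + 1701/2 = 1803/2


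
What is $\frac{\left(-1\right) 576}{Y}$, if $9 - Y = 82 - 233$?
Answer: $- \frac{18}{5} \approx -3.6$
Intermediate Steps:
$Y = 160$ ($Y = 9 - \left(82 - 233\right) = 9 - -151 = 9 + 151 = 160$)
$\frac{\left(-1\right) 576}{Y} = \frac{\left(-1\right) 576}{160} = \left(-576\right) \frac{1}{160} = - \frac{18}{5}$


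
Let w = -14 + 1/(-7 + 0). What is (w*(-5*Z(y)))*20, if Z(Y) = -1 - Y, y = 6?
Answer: -9900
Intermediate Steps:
w = -99/7 (w = -14 + 1/(-7) = -14 - ⅐ = -99/7 ≈ -14.143)
(w*(-5*Z(y)))*20 = -(-495)*(-1 - 1*6)/7*20 = -(-495)*(-1 - 6)/7*20 = -(-495)*(-7)/7*20 = -99/7*35*20 = -495*20 = -9900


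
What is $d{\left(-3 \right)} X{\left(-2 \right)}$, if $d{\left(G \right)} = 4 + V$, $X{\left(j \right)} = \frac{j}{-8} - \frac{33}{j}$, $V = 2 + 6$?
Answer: $201$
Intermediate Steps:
$V = 8$
$X{\left(j \right)} = - \frac{33}{j} - \frac{j}{8}$ ($X{\left(j \right)} = j \left(- \frac{1}{8}\right) - \frac{33}{j} = - \frac{j}{8} - \frac{33}{j} = - \frac{33}{j} - \frac{j}{8}$)
$d{\left(G \right)} = 12$ ($d{\left(G \right)} = 4 + 8 = 12$)
$d{\left(-3 \right)} X{\left(-2 \right)} = 12 \left(- \frac{33}{-2} - - \frac{1}{4}\right) = 12 \left(\left(-33\right) \left(- \frac{1}{2}\right) + \frac{1}{4}\right) = 12 \left(\frac{33}{2} + \frac{1}{4}\right) = 12 \cdot \frac{67}{4} = 201$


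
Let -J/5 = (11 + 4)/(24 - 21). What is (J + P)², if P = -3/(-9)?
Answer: 5476/9 ≈ 608.44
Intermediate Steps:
P = ⅓ (P = -3*(-⅑) = ⅓ ≈ 0.33333)
J = -25 (J = -5*(11 + 4)/(24 - 21) = -75/3 = -5*5 = -25)
(J + P)² = (-25 + ⅓)² = (-74/3)² = 5476/9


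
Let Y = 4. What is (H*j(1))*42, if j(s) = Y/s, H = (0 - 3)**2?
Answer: 1512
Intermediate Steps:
H = 9 (H = (-3)**2 = 9)
j(s) = 4/s
(H*j(1))*42 = (9*(4/1))*42 = (9*(4*1))*42 = (9*4)*42 = 36*42 = 1512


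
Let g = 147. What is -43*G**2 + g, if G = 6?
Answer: -1401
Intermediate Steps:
-43*G**2 + g = -43*6**2 + 147 = -43*36 + 147 = -1548 + 147 = -1401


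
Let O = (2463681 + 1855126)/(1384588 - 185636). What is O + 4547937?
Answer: 5452762480831/1198952 ≈ 4.5479e+6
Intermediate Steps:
O = 4318807/1198952 ≈ 3.6021
O + 4547937 = 4318807/1198952 + 4547937 = 5452762480831/1198952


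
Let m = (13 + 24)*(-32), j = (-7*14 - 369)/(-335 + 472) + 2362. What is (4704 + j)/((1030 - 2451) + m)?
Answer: -193515/71377 ≈ -2.7112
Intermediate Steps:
j = 323127/137 (j = (-98 - 369)/137 + 2362 = -467*1/137 + 2362 = -467/137 + 2362 = 323127/137 ≈ 2358.6)
m = -1184 (m = 37*(-32) = -1184)
(4704 + j)/((1030 - 2451) + m) = (4704 + 323127/137)/((1030 - 2451) - 1184) = 967575/(137*(-1421 - 1184)) = (967575/137)/(-2605) = (967575/137)*(-1/2605) = -193515/71377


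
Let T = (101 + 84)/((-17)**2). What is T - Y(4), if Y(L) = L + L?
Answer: -2127/289 ≈ -7.3599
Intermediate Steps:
Y(L) = 2*L
T = 185/289 ≈ 0.64014
T - Y(4) = 185/289 - 2*4 = 185/289 - 1*8 = 185/289 - 8 = -2127/289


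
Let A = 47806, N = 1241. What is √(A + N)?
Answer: √49047 ≈ 221.47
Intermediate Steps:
√(A + N) = √(47806 + 1241) = √49047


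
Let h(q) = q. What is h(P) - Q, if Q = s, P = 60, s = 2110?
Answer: -2050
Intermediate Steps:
Q = 2110
h(P) - Q = 60 - 1*2110 = 60 - 2110 = -2050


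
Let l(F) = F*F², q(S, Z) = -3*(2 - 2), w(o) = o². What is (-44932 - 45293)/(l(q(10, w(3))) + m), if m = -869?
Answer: 90225/869 ≈ 103.83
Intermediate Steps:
q(S, Z) = 0 (q(S, Z) = -3*0 = 0)
l(F) = F³
(-44932 - 45293)/(l(q(10, w(3))) + m) = (-44932 - 45293)/(0³ - 869) = -90225/(0 - 869) = -90225/(-869) = -90225*(-1/869) = 90225/869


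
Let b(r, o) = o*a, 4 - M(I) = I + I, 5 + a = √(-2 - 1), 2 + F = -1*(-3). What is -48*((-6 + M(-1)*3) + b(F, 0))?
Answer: -576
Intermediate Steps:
F = 1 (F = -2 - 1*(-3) = -2 + 3 = 1)
a = -5 + I*√3 (a = -5 + √(-2 - 1) = -5 + √(-3) = -5 + I*√3 ≈ -5.0 + 1.732*I)
M(I) = 4 - 2*I (M(I) = 4 - (I + I) = 4 - 2*I)
b(r, o) = o*(-5 + I*√3)
-48*((-6 + M(-1)*3) + b(F, 0)) = -48*((-6 + (4 - 2*(-1))*3) + 0*(-5 + I*√3)) = -48*((-6 + (4 + 2)*3) + 0) = -48*((-6 + 6*3) + 0) = -48*((-6 + 18) + 0) = -48*(12 + 0) = -48*12 = -576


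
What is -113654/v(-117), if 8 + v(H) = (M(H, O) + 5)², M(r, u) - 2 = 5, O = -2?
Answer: -56827/68 ≈ -835.69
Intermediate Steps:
M(r, u) = 7 (M(r, u) = 2 + 5 = 7)
v(H) = 136 (v(H) = -8 + (7 + 5)² = -8 + 12² = -8 + 144 = 136)
-113654/v(-117) = -113654/136 = -113654*1/136 = -56827/68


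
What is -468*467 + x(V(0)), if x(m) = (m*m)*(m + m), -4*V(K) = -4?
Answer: -218554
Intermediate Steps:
V(K) = 1 (V(K) = -¼*(-4) = 1)
x(m) = 2*m³ (x(m) = m²*(2*m) = 2*m³)
-468*467 + x(V(0)) = -468*467 + 2*1³ = -218556 + 2*1 = -218556 + 2 = -218554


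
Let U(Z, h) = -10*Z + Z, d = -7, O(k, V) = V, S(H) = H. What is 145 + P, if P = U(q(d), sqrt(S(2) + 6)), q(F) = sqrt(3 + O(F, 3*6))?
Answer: 145 - 9*sqrt(21) ≈ 103.76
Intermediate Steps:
q(F) = sqrt(21) (q(F) = sqrt(3 + 3*6) = sqrt(3 + 18) = sqrt(21))
U(Z, h) = -9*Z
P = -9*sqrt(21) ≈ -41.243
145 + P = 145 - 9*sqrt(21)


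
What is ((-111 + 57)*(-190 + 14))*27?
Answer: 256608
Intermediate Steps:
((-111 + 57)*(-190 + 14))*27 = -54*(-176)*27 = 9504*27 = 256608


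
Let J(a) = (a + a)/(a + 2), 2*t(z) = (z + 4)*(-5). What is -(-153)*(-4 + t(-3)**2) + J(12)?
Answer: 9687/28 ≈ 345.96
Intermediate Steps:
t(z) = -10 - 5*z/2 (t(z) = ((z + 4)*(-5))/2 = ((4 + z)*(-5))/2 = (-20 - 5*z)/2 = -10 - 5*z/2)
J(a) = 2*a/(2 + a) (J(a) = (2*a)/(2 + a) = 2*a/(2 + a))
-(-153)*(-4 + t(-3)**2) + J(12) = -(-153)*(-4 + (-10 - 5/2*(-3))**2) + 2*12/(2 + 12) = -(-153)*(-4 + (-10 + 15/2)**2) + 2*12/14 = -(-153)*(-4 + (-5/2)**2) + 2*12*(1/14) = -(-153)*(-4 + 25/4) + 12/7 = -(-153)*9/4 + 12/7 = -51*(-27/4) + 12/7 = 1377/4 + 12/7 = 9687/28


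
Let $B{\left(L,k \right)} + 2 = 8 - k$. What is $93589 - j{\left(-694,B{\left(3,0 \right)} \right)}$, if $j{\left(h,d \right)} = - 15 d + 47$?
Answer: $93632$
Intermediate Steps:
$B{\left(L,k \right)} = 6 - k$ ($B{\left(L,k \right)} = -2 - \left(-8 + k\right) = 6 - k$)
$j{\left(h,d \right)} = 47 - 15 d$
$93589 - j{\left(-694,B{\left(3,0 \right)} \right)} = 93589 - \left(47 - 15 \left(6 - 0\right)\right) = 93589 - \left(47 - 15 \left(6 + 0\right)\right) = 93589 - \left(47 - 90\right) = 93589 - -43 = 93589 + 43 = 93632$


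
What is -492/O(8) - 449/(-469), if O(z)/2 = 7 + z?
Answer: -36213/2345 ≈ -15.443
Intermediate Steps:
O(z) = 14 + 2*z (O(z) = 2*(7 + z) = 14 + 2*z)
-492/O(8) - 449/(-469) = -492/(14 + 2*8) - 449/(-469) = -492/(14 + 16) - 449*(-1/469) = -492/30 + 449/469 = -492*1/30 + 449/469 = -82/5 + 449/469 = -36213/2345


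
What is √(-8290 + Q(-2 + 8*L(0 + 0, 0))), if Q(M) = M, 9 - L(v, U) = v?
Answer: 2*I*√2055 ≈ 90.664*I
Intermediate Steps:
L(v, U) = 9 - v
√(-8290 + Q(-2 + 8*L(0 + 0, 0))) = √(-8290 + (-2 + 8*(9 - (0 + 0)))) = √(-8290 + (-2 + 8*(9 - 1*0))) = √(-8290 + (-2 + 8*(9 + 0))) = √(-8290 + (-2 + 8*9)) = √(-8290 + (-2 + 72)) = √(-8290 + 70) = √(-8220) = 2*I*√2055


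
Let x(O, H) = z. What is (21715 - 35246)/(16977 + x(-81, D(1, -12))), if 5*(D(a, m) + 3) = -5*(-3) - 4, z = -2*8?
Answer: -1933/2423 ≈ -0.79777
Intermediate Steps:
z = -16
D(a, m) = -⅘ (D(a, m) = -3 + (-5*(-3) - 4)/5 = -3 + (15 - 4)/5 = -3 + (⅕)*11 = -3 + 11/5 = -⅘)
x(O, H) = -16
(21715 - 35246)/(16977 + x(-81, D(1, -12))) = (21715 - 35246)/(16977 - 16) = -13531/16961 = -13531*1/16961 = -1933/2423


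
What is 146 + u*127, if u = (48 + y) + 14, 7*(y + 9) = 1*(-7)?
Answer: 6750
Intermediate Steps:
y = -10 (y = -9 + (1*(-7))/7 = -9 + (1/7)*(-7) = -9 - 1 = -10)
u = 52 (u = (48 - 10) + 14 = 38 + 14 = 52)
146 + u*127 = 146 + 52*127 = 146 + 6604 = 6750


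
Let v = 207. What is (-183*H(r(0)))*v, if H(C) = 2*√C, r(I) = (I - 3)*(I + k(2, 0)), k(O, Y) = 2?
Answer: -75762*I*√6 ≈ -1.8558e+5*I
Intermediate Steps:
r(I) = (-3 + I)*(2 + I) (r(I) = (I - 3)*(I + 2) = (-3 + I)*(2 + I))
(-183*H(r(0)))*v = -366*√(-6 + 0² - 1*0)*207 = -366*√(-6 + 0 + 0)*207 = -366*√(-6)*207 = -366*I*√6*207 = -75762*I*√6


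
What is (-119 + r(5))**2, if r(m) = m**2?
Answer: 8836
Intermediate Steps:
(-119 + r(5))**2 = (-119 + 5**2)**2 = (-119 + 25)**2 = (-94)**2 = 8836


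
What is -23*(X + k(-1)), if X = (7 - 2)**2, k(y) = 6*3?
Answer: -989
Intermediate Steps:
k(y) = 18
X = 25 (X = 5**2 = 25)
-23*(X + k(-1)) = -23*(25 + 18) = -23*43 = -989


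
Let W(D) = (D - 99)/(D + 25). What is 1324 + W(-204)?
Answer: 237299/179 ≈ 1325.7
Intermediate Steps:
W(D) = (-99 + D)/(25 + D)
1324 + W(-204) = 1324 + (-99 - 204)/(25 - 204) = 1324 - 303/(-179) = 1324 - 1/179*(-303) = 1324 + 303/179 = 237299/179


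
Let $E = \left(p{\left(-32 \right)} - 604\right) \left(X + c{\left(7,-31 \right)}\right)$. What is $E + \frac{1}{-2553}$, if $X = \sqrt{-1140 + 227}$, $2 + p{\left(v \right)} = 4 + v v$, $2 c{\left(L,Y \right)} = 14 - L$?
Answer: $\frac{3770780}{2553} + 422 i \sqrt{913} \approx 1477.0 + 12751.0 i$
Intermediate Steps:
$c{\left(L,Y \right)} = 7 - \frac{L}{2}$ ($c{\left(L,Y \right)} = \frac{14 - L}{2} = 7 - \frac{L}{2}$)
$p{\left(v \right)} = 2 + v^{2}$ ($p{\left(v \right)} = -2 + \left(4 + v v\right) = -2 + \left(4 + v^{2}\right) = 2 + v^{2}$)
$X = i \sqrt{913}$ ($X = \sqrt{-913} = i \sqrt{913} \approx 30.216 i$)
$E = 1477 + 422 i \sqrt{913}$ ($E = \left(\left(2 + \left(-32\right)^{2}\right) - 604\right) \left(i \sqrt{913} + \left(7 - \frac{7}{2}\right)\right) = \left(\left(2 + 1024\right) - 604\right) \left(i \sqrt{913} + \left(7 - \frac{7}{2}\right)\right) = \left(1026 - 604\right) \left(i \sqrt{913} + \frac{7}{2}\right) = 422 \left(\frac{7}{2} + i \sqrt{913}\right) = 1477 + 422 i \sqrt{913} \approx 1477.0 + 12751.0 i$)
$E + \frac{1}{-2553} = \left(1477 + 422 i \sqrt{913}\right) + \frac{1}{-2553} = \left(1477 + 422 i \sqrt{913}\right) - \frac{1}{2553} = \frac{3770780}{2553} + 422 i \sqrt{913}$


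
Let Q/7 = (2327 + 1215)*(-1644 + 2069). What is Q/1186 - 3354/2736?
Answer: 2402207113/270408 ≈ 8883.6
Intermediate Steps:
Q = 10537450 (Q = 7*((2327 + 1215)*(-1644 + 2069)) = 7*(3542*425) = 7*1505350 = 10537450)
Q/1186 - 3354/2736 = 10537450/1186 - 3354/2736 = 10537450*(1/1186) - 3354*1/2736 = 5268725/593 - 559/456 = 2402207113/270408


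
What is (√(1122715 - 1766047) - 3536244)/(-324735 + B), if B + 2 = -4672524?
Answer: 3536244/4997261 - 2*I*√160833/4997261 ≈ 0.70764 - 0.0001605*I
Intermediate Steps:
B = -4672526 (B = -2 - 4672524 = -4672526)
(√(1122715 - 1766047) - 3536244)/(-324735 + B) = (√(1122715 - 1766047) - 3536244)/(-324735 - 4672526) = (√(-643332) - 3536244)/(-4997261) = (2*I*√160833 - 3536244)*(-1/4997261) = (-3536244 + 2*I*√160833)*(-1/4997261) = 3536244/4997261 - 2*I*√160833/4997261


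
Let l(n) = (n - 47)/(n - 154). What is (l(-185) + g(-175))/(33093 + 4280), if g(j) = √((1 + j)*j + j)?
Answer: 232/12669447 + 5*√1211/37373 ≈ 0.0046740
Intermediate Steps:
l(n) = (-47 + n)/(-154 + n)
g(j) = √(j + j*(1 + j)) (g(j) = √(j*(1 + j) + j) = √(j + j*(1 + j)))
(l(-185) + g(-175))/(33093 + 4280) = ((-47 - 185)/(-154 - 185) + √(-175*(2 - 175)))/(33093 + 4280) = (-232/(-339) + √(-175*(-173)))/37373 = (-1/339*(-232) + √30275)*(1/37373) = (232/339 + 5*√1211)*(1/37373) = 232/12669447 + 5*√1211/37373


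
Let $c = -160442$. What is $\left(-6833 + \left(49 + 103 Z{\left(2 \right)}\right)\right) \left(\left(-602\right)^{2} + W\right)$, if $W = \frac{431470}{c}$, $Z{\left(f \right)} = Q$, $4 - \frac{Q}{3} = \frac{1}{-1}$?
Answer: $- \frac{152309232481211}{80221} \approx -1.8986 \cdot 10^{9}$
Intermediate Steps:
$Q = 15$ ($Q = 12 - \frac{3}{-1} = 12 - -3 = 12 + 3 = 15$)
$Z{\left(f \right)} = 15$
$W = - \frac{215735}{80221}$ ($W = \frac{431470}{-160442} = 431470 \left(- \frac{1}{160442}\right) = - \frac{215735}{80221} \approx -2.6893$)
$\left(-6833 + \left(49 + 103 Z{\left(2 \right)}\right)\right) \left(\left(-602\right)^{2} + W\right) = \left(-6833 + \left(49 + 103 \cdot 15\right)\right) \left(\left(-602\right)^{2} - \frac{215735}{80221}\right) = \left(-6833 + \left(49 + 1545\right)\right) \left(362404 - \frac{215735}{80221}\right) = \left(-6833 + 1594\right) \frac{29072195549}{80221} = \left(-5239\right) \frac{29072195549}{80221} = - \frac{152309232481211}{80221}$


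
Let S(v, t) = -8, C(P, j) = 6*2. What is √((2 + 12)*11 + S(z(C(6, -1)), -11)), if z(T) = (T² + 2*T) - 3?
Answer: √146 ≈ 12.083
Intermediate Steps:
C(P, j) = 12
z(T) = -3 + T² + 2*T
√((2 + 12)*11 + S(z(C(6, -1)), -11)) = √((2 + 12)*11 - 8) = √(14*11 - 8) = √(154 - 8) = √146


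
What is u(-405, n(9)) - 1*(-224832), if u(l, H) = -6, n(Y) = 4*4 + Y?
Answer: 224826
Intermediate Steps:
n(Y) = 16 + Y
u(-405, n(9)) - 1*(-224832) = -6 - 1*(-224832) = -6 + 224832 = 224826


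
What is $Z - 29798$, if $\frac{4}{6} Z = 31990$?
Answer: $18187$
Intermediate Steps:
$Z = 47985$ ($Z = \frac{3}{2} \cdot 31990 = 47985$)
$Z - 29798 = 47985 - 29798 = 18187$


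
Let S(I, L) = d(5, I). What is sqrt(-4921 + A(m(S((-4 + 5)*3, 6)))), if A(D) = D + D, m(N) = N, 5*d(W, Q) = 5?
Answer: I*sqrt(4919) ≈ 70.136*I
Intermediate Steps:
d(W, Q) = 1 (d(W, Q) = (1/5)*5 = 1)
S(I, L) = 1
A(D) = 2*D
sqrt(-4921 + A(m(S((-4 + 5)*3, 6)))) = sqrt(-4921 + 2*1) = sqrt(-4921 + 2) = sqrt(-4919) = I*sqrt(4919)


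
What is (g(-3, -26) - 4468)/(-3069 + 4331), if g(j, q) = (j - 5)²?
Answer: -2202/631 ≈ -3.4897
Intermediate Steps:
g(j, q) = (-5 + j)²
(g(-3, -26) - 4468)/(-3069 + 4331) = ((-5 - 3)² - 4468)/(-3069 + 4331) = ((-8)² - 4468)/1262 = (64 - 4468)*(1/1262) = -4404*1/1262 = -2202/631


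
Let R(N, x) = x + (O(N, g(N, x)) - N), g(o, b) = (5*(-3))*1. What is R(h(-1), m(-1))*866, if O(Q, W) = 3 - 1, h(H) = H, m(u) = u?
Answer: 1732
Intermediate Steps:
g(o, b) = -15 (g(o, b) = -15*1 = -15)
O(Q, W) = 2
R(N, x) = 2 + x - N (R(N, x) = x + (2 - N) = 2 + x - N)
R(h(-1), m(-1))*866 = (2 - 1 - 1*(-1))*866 = (2 - 1 + 1)*866 = 2*866 = 1732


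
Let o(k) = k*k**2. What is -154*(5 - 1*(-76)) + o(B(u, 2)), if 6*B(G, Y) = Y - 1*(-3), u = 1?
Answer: -2694259/216 ≈ -12473.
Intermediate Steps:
B(G, Y) = 1/2 + Y/6 (B(G, Y) = (Y - 1*(-3))/6 = (Y + 3)/6 = (3 + Y)/6 = 1/2 + Y/6)
o(k) = k**3
-154*(5 - 1*(-76)) + o(B(u, 2)) = -154*(5 - 1*(-76)) + (1/2 + (1/6)*2)**3 = -154*(5 + 76) + (1/2 + 1/3)**3 = -154*81 + (5/6)**3 = -12474 + 125/216 = -2694259/216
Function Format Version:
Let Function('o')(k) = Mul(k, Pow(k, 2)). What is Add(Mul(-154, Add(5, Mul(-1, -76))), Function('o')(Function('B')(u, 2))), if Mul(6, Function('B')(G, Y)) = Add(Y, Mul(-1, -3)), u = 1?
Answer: Rational(-2694259, 216) ≈ -12473.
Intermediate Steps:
Function('B')(G, Y) = Add(Rational(1, 2), Mul(Rational(1, 6), Y)) (Function('B')(G, Y) = Mul(Rational(1, 6), Add(Y, Mul(-1, -3))) = Mul(Rational(1, 6), Add(Y, 3)) = Mul(Rational(1, 6), Add(3, Y)) = Add(Rational(1, 2), Mul(Rational(1, 6), Y)))
Function('o')(k) = Pow(k, 3)
Add(Mul(-154, Add(5, Mul(-1, -76))), Function('o')(Function('B')(u, 2))) = Add(Mul(-154, Add(5, Mul(-1, -76))), Pow(Add(Rational(1, 2), Mul(Rational(1, 6), 2)), 3)) = Add(Mul(-154, Add(5, 76)), Pow(Add(Rational(1, 2), Rational(1, 3)), 3)) = Add(Mul(-154, 81), Pow(Rational(5, 6), 3)) = Add(-12474, Rational(125, 216)) = Rational(-2694259, 216)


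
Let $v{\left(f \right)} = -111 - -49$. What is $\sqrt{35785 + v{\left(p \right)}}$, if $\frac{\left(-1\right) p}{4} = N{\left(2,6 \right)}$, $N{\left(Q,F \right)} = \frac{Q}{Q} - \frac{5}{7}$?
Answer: $\sqrt{35723} \approx 189.01$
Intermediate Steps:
$N{\left(Q,F \right)} = \frac{2}{7}$ ($N{\left(Q,F \right)} = 1 - \frac{5}{7} = \frac{2}{7}$)
$p = - \frac{8}{7}$ ($p = \left(-4\right) \frac{2}{7} = - \frac{8}{7} \approx -1.1429$)
$v{\left(f \right)} = -62$ ($v{\left(f \right)} = -111 + 49 = -62$)
$\sqrt{35785 + v{\left(p \right)}} = \sqrt{35785 - 62} = \sqrt{35723}$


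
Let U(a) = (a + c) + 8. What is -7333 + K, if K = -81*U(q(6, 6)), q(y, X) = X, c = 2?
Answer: -8629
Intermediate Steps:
U(a) = 10 + a (U(a) = (a + 2) + 8 = (2 + a) + 8 = 10 + a)
K = -1296 (K = -81*(10 + 6) = -81*16 = -1296)
-7333 + K = -7333 - 1296 = -8629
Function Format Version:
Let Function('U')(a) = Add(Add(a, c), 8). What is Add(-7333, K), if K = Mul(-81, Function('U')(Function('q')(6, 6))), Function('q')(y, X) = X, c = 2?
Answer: -8629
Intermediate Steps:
Function('U')(a) = Add(10, a) (Function('U')(a) = Add(Add(a, 2), 8) = Add(Add(2, a), 8) = Add(10, a))
K = -1296 (K = Mul(-81, Add(10, 6)) = Mul(-81, 16) = -1296)
Add(-7333, K) = Add(-7333, -1296) = -8629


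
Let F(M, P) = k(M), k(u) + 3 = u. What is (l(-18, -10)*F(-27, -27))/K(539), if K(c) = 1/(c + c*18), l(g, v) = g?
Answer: 5530140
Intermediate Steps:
k(u) = -3 + u
F(M, P) = -3 + M
K(c) = 1/(19*c) (K(c) = 1/(c + 18*c) = 1/(19*c))
(l(-18, -10)*F(-27, -27))/K(539) = (-18*(-3 - 27))/(((1/19)/539)) = (-18*(-30))/(((1/19)*(1/539))) = 540/(1/10241) = 540*10241 = 5530140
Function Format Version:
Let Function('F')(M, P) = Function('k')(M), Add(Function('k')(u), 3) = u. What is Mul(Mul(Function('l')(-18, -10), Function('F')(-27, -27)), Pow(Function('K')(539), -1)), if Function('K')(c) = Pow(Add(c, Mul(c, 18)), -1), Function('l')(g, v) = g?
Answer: 5530140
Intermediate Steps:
Function('k')(u) = Add(-3, u)
Function('F')(M, P) = Add(-3, M)
Function('K')(c) = Mul(Rational(1, 19), Pow(c, -1)) (Function('K')(c) = Pow(Add(c, Mul(18, c)), -1) = Pow(Mul(19, c), -1) = Mul(Rational(1, 19), Pow(c, -1)))
Mul(Mul(Function('l')(-18, -10), Function('F')(-27, -27)), Pow(Function('K')(539), -1)) = Mul(Mul(-18, Add(-3, -27)), Pow(Mul(Rational(1, 19), Pow(539, -1)), -1)) = Mul(Mul(-18, -30), Pow(Mul(Rational(1, 19), Rational(1, 539)), -1)) = Mul(540, Pow(Rational(1, 10241), -1)) = Mul(540, 10241) = 5530140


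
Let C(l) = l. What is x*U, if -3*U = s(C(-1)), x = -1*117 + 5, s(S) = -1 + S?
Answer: -224/3 ≈ -74.667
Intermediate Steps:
x = -112 (x = -117 + 5 = -112)
U = 2/3 (U = -(-1 - 1)/3 = -1/3*(-2) = 2/3 ≈ 0.66667)
x*U = -112*2/3 = -224/3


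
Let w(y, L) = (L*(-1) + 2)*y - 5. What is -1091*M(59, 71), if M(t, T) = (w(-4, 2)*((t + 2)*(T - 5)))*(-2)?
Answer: -43923660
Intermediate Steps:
w(y, L) = -5 + y*(2 - L) (w(y, L) = (-L + 2)*y - 5 = (2 - L)*y - 5 = y*(2 - L) - 5 = -5 + y*(2 - L))
M(t, T) = 10*(-5 + T)*(2 + t) (M(t, T) = ((-5 + 2*(-4) - 1*2*(-4))*((t + 2)*(T - 5)))*(-2) = ((-5 - 8 + 8)*((2 + t)*(-5 + T)))*(-2) = -5*(-5 + T)*(2 + t)*(-2) = 10*(-5 + T)*(2 + t))
-1091*M(59, 71) = -1091*(-100 - 50*59 + 20*71 + 10*71*59) = -1091*(-100 - 2950 + 1420 + 41890) = -1091*40260 = -43923660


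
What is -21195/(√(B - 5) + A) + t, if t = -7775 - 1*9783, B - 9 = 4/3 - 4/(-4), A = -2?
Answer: -250076/7 - 21195*√57/7 ≈ -58585.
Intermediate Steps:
B = 34/3 (B = 9 + (4/3 - 4/(-4)) = 9 + (4*(⅓) - 4*(-¼)) = 9 + (4/3 + 1) = 9 + 7/3 = 34/3 ≈ 11.333)
t = -17558 (t = -7775 - 9783 = -17558)
-21195/(√(B - 5) + A) + t = -21195/(√(34/3 - 5) - 2) - 17558 = -21195/(√(19/3) - 2) - 17558 = -21195/(√57/3 - 2) - 17558 = -21195/(-2 + √57/3) - 17558 = -17558 - 21195/(-2 + √57/3)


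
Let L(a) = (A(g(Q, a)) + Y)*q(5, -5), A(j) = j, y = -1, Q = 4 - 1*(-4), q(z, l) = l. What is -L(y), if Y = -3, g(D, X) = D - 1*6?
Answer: -5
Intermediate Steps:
Q = 8 (Q = 4 + 4 = 8)
g(D, X) = -6 + D (g(D, X) = D - 6 = -6 + D)
L(a) = 5 (L(a) = ((-6 + 8) - 3)*(-5) = (2 - 3)*(-5) = -1*(-5) = 5)
-L(y) = -1*5 = -5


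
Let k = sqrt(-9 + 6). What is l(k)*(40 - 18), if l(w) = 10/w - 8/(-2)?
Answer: 88 - 220*I*sqrt(3)/3 ≈ 88.0 - 127.02*I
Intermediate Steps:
k = I*sqrt(3) (k = sqrt(-3) = I*sqrt(3) ≈ 1.732*I)
l(w) = 4 + 10/w (l(w) = 10/w - 8*(-1/2) = 10/w + 4 = 4 + 10/w)
l(k)*(40 - 18) = (4 + 10/((I*sqrt(3))))*(40 - 18) = (4 + 10*(-I*sqrt(3)/3))*22 = (4 - 10*I*sqrt(3)/3)*22 = 88 - 220*I*sqrt(3)/3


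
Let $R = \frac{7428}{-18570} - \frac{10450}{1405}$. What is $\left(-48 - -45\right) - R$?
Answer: $\frac{6797}{1405} \approx 4.8377$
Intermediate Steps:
$R = - \frac{11012}{1405}$ ($R = 7428 \left(- \frac{1}{18570}\right) - \frac{2090}{281} = - \frac{2}{5} - \frac{2090}{281} = - \frac{11012}{1405} \approx -7.8377$)
$\left(-48 - -45\right) - R = \left(-48 - -45\right) - - \frac{11012}{1405} = \left(-48 + 45\right) + \frac{11012}{1405} = -3 + \frac{11012}{1405} = \frac{6797}{1405}$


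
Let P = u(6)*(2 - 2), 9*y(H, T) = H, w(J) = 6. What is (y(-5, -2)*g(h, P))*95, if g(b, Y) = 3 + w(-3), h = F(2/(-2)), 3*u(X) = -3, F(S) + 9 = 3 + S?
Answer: -475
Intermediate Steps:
F(S) = -6 + S (F(S) = -9 + (3 + S) = -6 + S)
u(X) = -1 (u(X) = (⅓)*(-3) = -1)
y(H, T) = H/9
h = -7 (h = -6 + 2/(-2) = -6 + 2*(-½) = -6 - 1 = -7)
P = 0 (P = -(2 - 2) = -1*0 = 0)
g(b, Y) = 9 (g(b, Y) = 3 + 6 = 9)
(y(-5, -2)*g(h, P))*95 = (((⅑)*(-5))*9)*95 = -5/9*9*95 = -5*95 = -475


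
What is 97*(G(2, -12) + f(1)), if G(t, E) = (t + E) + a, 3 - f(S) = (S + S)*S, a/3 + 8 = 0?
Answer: -3201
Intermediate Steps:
a = -24 (a = -24 + 3*0 = -24 + 0 = -24)
f(S) = 3 - 2*S**2 (f(S) = 3 - (S + S)*S = 3 - 2*S*S = 3 - 2*S**2)
G(t, E) = -24 + E + t (G(t, E) = (t + E) - 24 = (E + t) - 24 = -24 + E + t)
97*(G(2, -12) + f(1)) = 97*((-24 - 12 + 2) + (3 - 2*1**2)) = 97*(-34 + (3 - 2*1)) = 97*(-34 + (3 - 2)) = 97*(-34 + 1) = 97*(-33) = -3201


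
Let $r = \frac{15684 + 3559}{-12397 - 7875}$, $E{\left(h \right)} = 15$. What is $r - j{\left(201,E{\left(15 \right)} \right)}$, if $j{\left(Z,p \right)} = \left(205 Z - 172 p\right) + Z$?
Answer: $- \frac{112442845}{2896} \approx -38827.0$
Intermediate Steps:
$j{\left(Z,p \right)} = - 172 p + 206 Z$ ($j{\left(Z,p \right)} = \left(- 172 p + 205 Z\right) + Z = - 172 p + 206 Z$)
$r = - \frac{2749}{2896}$ ($r = \frac{19243}{-20272} = 19243 \left(- \frac{1}{20272}\right) = - \frac{2749}{2896} \approx -0.94924$)
$r - j{\left(201,E{\left(15 \right)} \right)} = - \frac{2749}{2896} - \left(\left(-172\right) 15 + 206 \cdot 201\right) = - \frac{2749}{2896} - \left(-2580 + 41406\right) = - \frac{2749}{2896} - 38826 = - \frac{112442845}{2896}$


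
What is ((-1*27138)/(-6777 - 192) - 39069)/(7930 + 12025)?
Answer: -90748241/46355465 ≈ -1.9577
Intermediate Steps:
((-1*27138)/(-6777 - 192) - 39069)/(7930 + 12025) = (-27138/(-6969) - 39069)/19955 = (-27138*(-1/6969) - 39069)*(1/19955) = (9046/2323 - 39069)*(1/19955) = -90748241/2323*1/19955 = -90748241/46355465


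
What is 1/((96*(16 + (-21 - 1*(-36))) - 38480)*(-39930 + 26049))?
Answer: 1/492831024 ≈ 2.0291e-9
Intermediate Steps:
1/((96*(16 + (-21 - 1*(-36))) - 38480)*(-39930 + 26049)) = 1/((96*(16 + (-21 + 36)) - 38480)*(-13881)) = 1/((96*(16 + 15) - 38480)*(-13881)) = 1/((96*31 - 38480)*(-13881)) = 1/((2976 - 38480)*(-13881)) = 1/(-35504*(-13881)) = 1/492831024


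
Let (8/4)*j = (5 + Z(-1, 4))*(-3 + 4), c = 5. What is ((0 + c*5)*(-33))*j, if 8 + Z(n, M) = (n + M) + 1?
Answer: -825/2 ≈ -412.50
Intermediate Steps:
Z(n, M) = -7 + M + n (Z(n, M) = -8 + ((n + M) + 1) = -8 + ((M + n) + 1) = -8 + (1 + M + n) = -7 + M + n)
j = ½ (j = ((5 + (-7 + 4 - 1))*(-3 + 4))/2 = ((5 - 4)*1)/2 = (1*1)/2 = (½)*1 = ½ ≈ 0.50000)
((0 + c*5)*(-33))*j = ((0 + 5*5)*(-33))*(½) = ((0 + 25)*(-33))*(½) = (25*(-33))*(½) = -825*½ = -825/2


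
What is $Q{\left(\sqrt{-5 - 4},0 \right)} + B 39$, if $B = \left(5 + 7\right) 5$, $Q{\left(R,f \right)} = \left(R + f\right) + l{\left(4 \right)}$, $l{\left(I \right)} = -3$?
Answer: $2337 + 3 i \approx 2337.0 + 3.0 i$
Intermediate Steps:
$Q{\left(R,f \right)} = -3 + R + f$ ($Q{\left(R,f \right)} = \left(R + f\right) - 3 = -3 + R + f$)
$B = 60$ ($B = 12 \cdot 5 = 60$)
$Q{\left(\sqrt{-5 - 4},0 \right)} + B 39 = \left(-3 + \sqrt{-5 - 4} + 0\right) + 60 \cdot 39 = \left(-3 + \sqrt{-9} + 0\right) + 2340 = \left(-3 + 3 i + 0\right) + 2340 = \left(-3 + 3 i\right) + 2340 = 2337 + 3 i$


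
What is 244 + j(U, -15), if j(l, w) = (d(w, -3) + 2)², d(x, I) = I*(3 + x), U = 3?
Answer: 1688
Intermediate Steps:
j(l, w) = (-7 - 3*w)² (j(l, w) = (-3*(3 + w) + 2)² = ((-9 - 3*w) + 2)² = (-7 - 3*w)²)
244 + j(U, -15) = 244 + (7 + 3*(-15))² = 244 + (7 - 45)² = 244 + (-38)² = 244 + 1444 = 1688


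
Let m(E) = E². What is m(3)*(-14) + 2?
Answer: -124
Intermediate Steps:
m(3)*(-14) + 2 = 3²*(-14) + 2 = 9*(-14) + 2 = -126 + 2 = -124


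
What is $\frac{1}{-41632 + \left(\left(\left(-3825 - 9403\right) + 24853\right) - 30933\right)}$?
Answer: $- \frac{1}{60940} \approx -1.641 \cdot 10^{-5}$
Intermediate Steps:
$\frac{1}{-41632 + \left(\left(\left(-3825 - 9403\right) + 24853\right) - 30933\right)} = \frac{1}{-41632 + \left(\left(-13228 + 24853\right) - 30933\right)} = \frac{1}{-41632 + \left(11625 - 30933\right)} = \frac{1}{-41632 - 19308} = \frac{1}{-60940} = - \frac{1}{60940}$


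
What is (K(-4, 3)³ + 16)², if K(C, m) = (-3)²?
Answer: 555025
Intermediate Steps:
K(C, m) = 9
(K(-4, 3)³ + 16)² = (9³ + 16)² = (729 + 16)² = 745² = 555025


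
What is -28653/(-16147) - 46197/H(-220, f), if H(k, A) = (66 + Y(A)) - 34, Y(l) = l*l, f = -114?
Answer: -372651675/210363116 ≈ -1.7715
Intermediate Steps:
Y(l) = l²
H(k, A) = 32 + A² (H(k, A) = (66 + A²) - 34 = 32 + A²)
-28653/(-16147) - 46197/H(-220, f) = -28653/(-16147) - 46197/(32 + (-114)²) = -28653*(-1/16147) - 46197/(32 + 12996) = 28653/16147 - 46197/13028 = -372651675/210363116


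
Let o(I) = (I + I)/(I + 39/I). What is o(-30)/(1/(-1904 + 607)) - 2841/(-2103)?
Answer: -545221789/219413 ≈ -2484.9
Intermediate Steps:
o(I) = 2*I/(I + 39/I) (o(I) = (2*I)/(I + 39/I) = 2*I/(I + 39/I))
o(-30)/(1/(-1904 + 607)) - 2841/(-2103) = (2*(-30)²/(39 + (-30)²))/(1/(-1904 + 607)) - 2841/(-2103) = (2*900/(39 + 900))/(1/(-1297)) - 2841*(-1/2103) = (2*900/939)/(-1/1297) + 947/701 = (2*900*(1/939))*(-1297) + 947/701 = (600/313)*(-1297) + 947/701 = -778200/313 + 947/701 = -545221789/219413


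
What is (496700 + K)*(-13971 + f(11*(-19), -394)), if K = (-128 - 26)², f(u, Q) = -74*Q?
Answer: 7902516960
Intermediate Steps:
K = 23716 (K = (-154)² = 23716)
(496700 + K)*(-13971 + f(11*(-19), -394)) = (496700 + 23716)*(-13971 - 74*(-394)) = 520416*(-13971 + 29156) = 520416*15185 = 7902516960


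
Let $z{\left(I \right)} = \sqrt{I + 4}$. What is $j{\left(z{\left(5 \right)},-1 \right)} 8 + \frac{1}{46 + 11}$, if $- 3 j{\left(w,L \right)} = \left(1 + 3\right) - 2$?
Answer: $- \frac{101}{19} \approx -5.3158$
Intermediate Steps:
$z{\left(I \right)} = \sqrt{4 + I}$
$j{\left(w,L \right)} = - \frac{2}{3}$ ($j{\left(w,L \right)} = - \frac{\left(1 + 3\right) - 2}{3} = - \frac{4 - 2}{3} = \left(- \frac{1}{3}\right) 2 = - \frac{2}{3}$)
$j{\left(z{\left(5 \right)},-1 \right)} 8 + \frac{1}{46 + 11} = \left(- \frac{2}{3}\right) 8 + \frac{1}{46 + 11} = - \frac{16}{3} + \frac{1}{57} = - \frac{101}{19}$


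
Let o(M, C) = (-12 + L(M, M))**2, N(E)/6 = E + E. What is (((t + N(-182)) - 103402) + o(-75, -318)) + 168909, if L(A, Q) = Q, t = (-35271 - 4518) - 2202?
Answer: 28901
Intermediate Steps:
t = -41991 (t = -39789 - 2202 = -41991)
N(E) = 12*E (N(E) = 6*(E + E) = 6*(2*E) = 12*E)
o(M, C) = (-12 + M)**2
(((t + N(-182)) - 103402) + o(-75, -318)) + 168909 = (((-41991 + 12*(-182)) - 103402) + (-12 - 75)**2) + 168909 = (((-41991 - 2184) - 103402) + (-87)**2) + 168909 = ((-44175 - 103402) + 7569) + 168909 = (-147577 + 7569) + 168909 = -140008 + 168909 = 28901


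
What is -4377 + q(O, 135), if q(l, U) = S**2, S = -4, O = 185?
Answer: -4361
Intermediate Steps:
q(l, U) = 16 (q(l, U) = (-4)**2 = 16)
-4377 + q(O, 135) = -4377 + 16 = -4361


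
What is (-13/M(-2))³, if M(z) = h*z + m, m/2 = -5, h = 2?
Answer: 2197/2744 ≈ 0.80066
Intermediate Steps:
m = -10 (m = 2*(-5) = -10)
M(z) = -10 + 2*z (M(z) = 2*z - 10 = -10 + 2*z)
(-13/M(-2))³ = (-13/(-10 + 2*(-2)))³ = (-13/(-10 - 4))³ = (-13/(-14))³ = (-13*(-1/14))³ = (13/14)³ = 2197/2744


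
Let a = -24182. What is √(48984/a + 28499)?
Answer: √4166037683447/12091 ≈ 168.81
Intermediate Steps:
√(48984/a + 28499) = √(48984/(-24182) + 28499) = √(48984*(-1/24182) + 28499) = √(-24492/12091 + 28499) = √(344556917/12091) = √4166037683447/12091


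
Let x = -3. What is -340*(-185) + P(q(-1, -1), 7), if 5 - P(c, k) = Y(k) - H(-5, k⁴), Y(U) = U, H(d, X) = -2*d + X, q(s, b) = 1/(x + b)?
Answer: 65309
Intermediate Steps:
q(s, b) = 1/(-3 + b)
H(d, X) = X - 2*d
P(c, k) = 15 + k⁴ - k (P(c, k) = 5 - (k - (k⁴ - 2*(-5))) = 5 - (k - (k⁴ + 10)) = 5 - (k - (10 + k⁴)) = 5 - (k + (-10 - k⁴)) = 5 - (-10 + k - k⁴) = 5 + (10 + k⁴ - k) = 15 + k⁴ - k)
-340*(-185) + P(q(-1, -1), 7) = -340*(-185) + (15 + 7⁴ - 1*7) = 62900 + (15 + 2401 - 7) = 62900 + 2409 = 65309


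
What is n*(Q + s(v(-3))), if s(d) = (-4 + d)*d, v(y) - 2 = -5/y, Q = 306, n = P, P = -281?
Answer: -770783/9 ≈ -85643.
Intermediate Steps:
n = -281
v(y) = 2 - 5/y
s(d) = d*(-4 + d)
n*(Q + s(v(-3))) = -281*(306 + (2 - 5/(-3))*(-4 + (2 - 5/(-3)))) = -281*(306 + (2 - 5*(-⅓))*(-4 + (2 - 5*(-⅓)))) = -281*(306 + (2 + 5/3)*(-4 + (2 + 5/3))) = -281*(306 + 11*(-4 + 11/3)/3) = -281*(306 + (11/3)*(-⅓)) = -281*(306 - 11/9) = -281*2743/9 = -770783/9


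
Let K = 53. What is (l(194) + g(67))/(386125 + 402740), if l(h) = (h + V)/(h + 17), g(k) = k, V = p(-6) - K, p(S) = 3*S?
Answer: 2852/33290103 ≈ 8.5671e-5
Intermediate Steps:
V = -71 (V = 3*(-6) - 1*53 = -18 - 53 = -71)
l(h) = (-71 + h)/(17 + h) (l(h) = (h - 71)/(h + 17) = (-71 + h)/(17 + h))
(l(194) + g(67))/(386125 + 402740) = ((-71 + 194)/(17 + 194) + 67)/(386125 + 402740) = (123/211 + 67)/788865 = ((1/211)*123 + 67)*(1/788865) = (123/211 + 67)*(1/788865) = (14260/211)*(1/788865) = 2852/33290103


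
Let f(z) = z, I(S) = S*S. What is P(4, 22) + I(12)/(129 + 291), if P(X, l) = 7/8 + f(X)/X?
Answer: 621/280 ≈ 2.2179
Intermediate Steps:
I(S) = S²
P(X, l) = 15/8 (P(X, l) = 7/8 + X/X = 7*(⅛) + 1 = 7/8 + 1 = 15/8)
P(4, 22) + I(12)/(129 + 291) = 15/8 + 12²/(129 + 291) = 15/8 + 144/420 = 15/8 + 144*(1/420) = 15/8 + 12/35 = 621/280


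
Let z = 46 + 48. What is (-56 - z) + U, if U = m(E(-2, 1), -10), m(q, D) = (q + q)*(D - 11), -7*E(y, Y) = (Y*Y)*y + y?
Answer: -174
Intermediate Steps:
z = 94
E(y, Y) = -y/7 - y*Y²/7 (E(y, Y) = -((Y*Y)*y + y)/7 = -(Y²*y + y)/7 = -(y*Y² + y)/7 = -(y + y*Y²)/7 = -y/7 - y*Y²/7)
m(q, D) = 2*q*(-11 + D) (m(q, D) = (2*q)*(-11 + D) = 2*q*(-11 + D))
U = -24 (U = 2*(-⅐*(-2)*(1 + 1²))*(-11 - 10) = 2*(-⅐*(-2)*(1 + 1))*(-21) = 2*(-⅐*(-2)*2)*(-21) = 2*(4/7)*(-21) = -24)
(-56 - z) + U = (-56 - 1*94) - 24 = (-56 - 94) - 24 = -150 - 24 = -174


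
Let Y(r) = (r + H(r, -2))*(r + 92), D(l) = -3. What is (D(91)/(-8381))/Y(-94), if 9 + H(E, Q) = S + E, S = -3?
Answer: 3/3352400 ≈ 8.9488e-7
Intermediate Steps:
H(E, Q) = -12 + E (H(E, Q) = -9 + (-3 + E) = -12 + E)
Y(r) = (-12 + 2*r)*(92 + r) (Y(r) = (r + (-12 + r))*(r + 92) = (-12 + 2*r)*(92 + r))
(D(91)/(-8381))/Y(-94) = (-3/(-8381))/(-1104 + 2*(-94)**2 + 172*(-94)) = (-3*(-1/8381))/(-1104 + 2*8836 - 16168) = 3/(8381*(-1104 + 17672 - 16168)) = (3/8381)/400 = (3/8381)*(1/400) = 3/3352400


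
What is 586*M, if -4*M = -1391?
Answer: 407563/2 ≈ 2.0378e+5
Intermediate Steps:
M = 1391/4 (M = -1/4*(-1391) = 1391/4 ≈ 347.75)
586*M = 586*(1391/4) = 407563/2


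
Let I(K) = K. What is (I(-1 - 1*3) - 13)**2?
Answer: 289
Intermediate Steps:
(I(-1 - 1*3) - 13)**2 = ((-1 - 1*3) - 13)**2 = ((-1 - 3) - 13)**2 = (-4 - 13)**2 = (-17)**2 = 289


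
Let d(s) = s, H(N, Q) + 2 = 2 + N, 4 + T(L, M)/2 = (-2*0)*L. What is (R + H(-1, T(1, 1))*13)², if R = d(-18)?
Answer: 961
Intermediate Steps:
T(L, M) = -8 (T(L, M) = -8 + 2*((-2*0)*L) = -8 + 2*(0*L) = -8 + 2*0 = -8 + 0 = -8)
H(N, Q) = N (H(N, Q) = -2 + (2 + N) = N)
R = -18
(R + H(-1, T(1, 1))*13)² = (-18 - 1*13)² = (-18 - 13)² = (-31)² = 961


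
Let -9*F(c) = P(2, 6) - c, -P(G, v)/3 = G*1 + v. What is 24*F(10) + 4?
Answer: 284/3 ≈ 94.667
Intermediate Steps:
P(G, v) = -3*G - 3*v (P(G, v) = -3*(G*1 + v) = -3*(G + v) = -3*G - 3*v)
F(c) = 8/3 + c/9 (F(c) = -((-3*2 - 3*6) - c)/9 = -((-6 - 18) - c)/9 = -(-24 - c)/9 = 8/3 + c/9)
24*F(10) + 4 = 24*(8/3 + (1/9)*10) + 4 = 24*(8/3 + 10/9) + 4 = 24*(34/9) + 4 = 272/3 + 4 = 284/3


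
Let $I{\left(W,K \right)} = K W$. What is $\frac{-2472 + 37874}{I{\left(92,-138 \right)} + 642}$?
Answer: $- \frac{17701}{6027} \approx -2.937$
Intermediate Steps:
$\frac{-2472 + 37874}{I{\left(92,-138 \right)} + 642} = \frac{-2472 + 37874}{\left(-138\right) 92 + 642} = \frac{35402}{-12696 + 642} = \frac{35402}{-12054} = 35402 \left(- \frac{1}{12054}\right) = - \frac{17701}{6027}$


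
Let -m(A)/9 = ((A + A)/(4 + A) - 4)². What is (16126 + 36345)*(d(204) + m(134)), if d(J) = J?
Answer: 4604435192/529 ≈ 8.7040e+6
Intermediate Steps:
m(A) = -9*(-4 + 2*A/(4 + A))² (m(A) = -9*((A + A)/(4 + A) - 4)² = -9*((2*A)/(4 + A) - 4)² = -9*(2*A/(4 + A) - 4)² = -9*(-4 + 2*A/(4 + A))²)
(16126 + 36345)*(d(204) + m(134)) = (16126 + 36345)*(204 - 36*(8 + 134)²/(4 + 134)²) = 52471*(204 - 36*142²/138²) = 52471*(204 - 36*1/19044*20164) = 52471*(204 - 20164/529) = 52471*(87752/529) = 4604435192/529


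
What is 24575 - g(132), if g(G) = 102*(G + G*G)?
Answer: -1766137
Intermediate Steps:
g(G) = 102*G + 102*G² (g(G) = 102*(G + G²) = 102*G + 102*G²)
24575 - g(132) = 24575 - 102*132*(1 + 132) = 24575 - 102*132*133 = 24575 - 1*1790712 = 24575 - 1790712 = -1766137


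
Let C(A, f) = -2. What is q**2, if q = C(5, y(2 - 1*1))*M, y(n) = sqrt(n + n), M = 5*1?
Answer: 100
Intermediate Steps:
M = 5
y(n) = sqrt(2)*sqrt(n) (y(n) = sqrt(2*n) = sqrt(2)*sqrt(n))
q = -10 (q = -2*5 = -10)
q**2 = (-10)**2 = 100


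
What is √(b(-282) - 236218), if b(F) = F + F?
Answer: I*√236782 ≈ 486.6*I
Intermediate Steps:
b(F) = 2*F
√(b(-282) - 236218) = √(2*(-282) - 236218) = √(-564 - 236218) = √(-236782) = I*√236782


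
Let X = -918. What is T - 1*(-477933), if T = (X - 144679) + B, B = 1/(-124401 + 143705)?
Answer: 6415414145/19304 ≈ 3.3234e+5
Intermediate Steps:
B = 1/19304 ≈ 5.1803e-5
T = -2810604487/19304 (T = (-918 - 144679) + 1/19304 = -145597 + 1/19304 = -2810604487/19304 ≈ -1.4560e+5)
T - 1*(-477933) = -2810604487/19304 - 1*(-477933) = -2810604487/19304 + 477933 = 6415414145/19304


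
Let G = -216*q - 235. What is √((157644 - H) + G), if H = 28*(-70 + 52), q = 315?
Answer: √89873 ≈ 299.79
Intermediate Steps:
G = -68275 (G = -216*315 - 235 = -68040 - 235 = -68275)
H = -504 (H = 28*(-18) = -504)
√((157644 - H) + G) = √((157644 - 1*(-504)) - 68275) = √((157644 + 504) - 68275) = √(158148 - 68275) = √89873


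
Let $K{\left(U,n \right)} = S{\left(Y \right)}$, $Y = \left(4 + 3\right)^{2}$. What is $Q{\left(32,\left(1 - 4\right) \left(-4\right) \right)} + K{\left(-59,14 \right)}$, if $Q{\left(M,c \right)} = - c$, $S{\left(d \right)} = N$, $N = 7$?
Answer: $-5$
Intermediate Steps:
$Y = 49$ ($Y = 7^{2} = 49$)
$S{\left(d \right)} = 7$
$K{\left(U,n \right)} = 7$
$Q{\left(32,\left(1 - 4\right) \left(-4\right) \right)} + K{\left(-59,14 \right)} = - \left(1 - 4\right) \left(-4\right) + 7 = - \left(-3\right) \left(-4\right) + 7 = \left(-1\right) 12 + 7 = -12 + 7 = -5$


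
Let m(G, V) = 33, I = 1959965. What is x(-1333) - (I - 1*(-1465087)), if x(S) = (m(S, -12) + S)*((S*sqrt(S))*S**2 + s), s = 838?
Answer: -4514452 + 3079170948100*I*sqrt(1333) ≈ -4.5144e+6 + 1.1242e+14*I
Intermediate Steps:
x(S) = (33 + S)*(838 + S**(7/2)) (x(S) = (33 + S)*((S*sqrt(S))*S**2 + 838) = (33 + S)*(S**(3/2)*S**2 + 838) = (33 + S)*(S**(7/2) + 838) = (33 + S)*(838 + S**(7/2)))
x(-1333) - (I - 1*(-1465087)) = (27654 + (-1333)**(9/2) + 33*(-1333)**(7/2) + 838*(-1333)) - (1959965 - 1*(-1465087)) = (27654 + 3157334518321*I*sqrt(1333) + 33*(-2368593037*I*sqrt(1333)) - 1117054) - (1959965 + 1465087) = (27654 + 3157334518321*I*sqrt(1333) - 78163570221*I*sqrt(1333) - 1117054) - 1*3425052 = (-1089400 + 3079170948100*I*sqrt(1333)) - 3425052 = -4514452 + 3079170948100*I*sqrt(1333)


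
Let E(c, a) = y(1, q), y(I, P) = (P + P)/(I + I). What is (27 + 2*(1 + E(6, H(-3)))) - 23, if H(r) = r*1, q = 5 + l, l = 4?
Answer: 24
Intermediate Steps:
q = 9 (q = 5 + 4 = 9)
y(I, P) = P/I (y(I, P) = (2*P)/((2*I)) = (2*P)*(1/(2*I)) = P/I)
H(r) = r
E(c, a) = 9 (E(c, a) = 9/1 = 9*1 = 9)
(27 + 2*(1 + E(6, H(-3)))) - 23 = (27 + 2*(1 + 9)) - 23 = (27 + 2*10) - 23 = (27 + 20) - 23 = 47 - 23 = 24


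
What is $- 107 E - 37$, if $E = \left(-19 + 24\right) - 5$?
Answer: $-37$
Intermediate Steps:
$E = 0$ ($E = 5 - 5 = 0$)
$- 107 E - 37 = \left(-107\right) 0 - 37 = 0 - 37 = -37$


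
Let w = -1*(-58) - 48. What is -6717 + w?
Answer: -6707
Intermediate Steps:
w = 10 (w = 58 - 48 = 10)
-6717 + w = -6717 + 10 = -6707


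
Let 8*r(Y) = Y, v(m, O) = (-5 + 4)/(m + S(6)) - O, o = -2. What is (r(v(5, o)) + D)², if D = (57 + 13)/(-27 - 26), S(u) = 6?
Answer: 25472209/21752896 ≈ 1.1710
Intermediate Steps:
v(m, O) = -O - 1/(6 + m) (v(m, O) = (-5 + 4)/(m + 6) - O = -1/(6 + m) - O = -O - 1/(6 + m))
r(Y) = Y/8
D = -70/53 (D = 70/(-53) = 70*(-1/53) = -70/53 ≈ -1.3208)
(r(v(5, o)) + D)² = (((-1 - 6*(-2) - 1*(-2)*5)/(6 + 5))/8 - 70/53)² = (((-1 + 12 + 10)/11)/8 - 70/53)² = (((1/11)*21)/8 - 70/53)² = ((⅛)*(21/11) - 70/53)² = (21/88 - 70/53)² = (-5047/4664)² = 25472209/21752896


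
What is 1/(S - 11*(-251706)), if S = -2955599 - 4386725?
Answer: -1/4573558 ≈ -2.1865e-7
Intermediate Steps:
S = -7342324
1/(S - 11*(-251706)) = 1/(-7342324 - 11*(-251706)) = 1/(-7342324 - 1*(-2768766)) = 1/(-7342324 + 2768766) = 1/(-4573558) = -1/4573558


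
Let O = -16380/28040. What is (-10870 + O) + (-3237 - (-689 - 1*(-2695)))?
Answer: -22591245/1402 ≈ -16114.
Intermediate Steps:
O = -819/1402 (O = -16380*1/28040 = -819/1402 ≈ -0.58417)
(-10870 + O) + (-3237 - (-689 - 1*(-2695))) = (-10870 - 819/1402) + (-3237 - (-689 - 1*(-2695))) = -15240559/1402 + (-3237 - (-689 + 2695)) = -15240559/1402 + (-3237 - 1*2006) = -15240559/1402 + (-3237 - 2006) = -15240559/1402 - 5243 = -22591245/1402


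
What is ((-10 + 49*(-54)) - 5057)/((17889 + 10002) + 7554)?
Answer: -2571/11815 ≈ -0.21760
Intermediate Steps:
((-10 + 49*(-54)) - 5057)/((17889 + 10002) + 7554) = ((-10 - 2646) - 5057)/(27891 + 7554) = (-2656 - 5057)/35445 = -7713*1/35445 = -2571/11815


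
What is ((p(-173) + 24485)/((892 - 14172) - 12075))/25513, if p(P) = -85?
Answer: -4880/129376423 ≈ -3.7719e-5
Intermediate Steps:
((p(-173) + 24485)/((892 - 14172) - 12075))/25513 = ((-85 + 24485)/((892 - 14172) - 12075))/25513 = (24400/(-13280 - 12075))*(1/25513) = (24400/(-25355))*(1/25513) = (24400*(-1/25355))*(1/25513) = -4880/5071*1/25513 = -4880/129376423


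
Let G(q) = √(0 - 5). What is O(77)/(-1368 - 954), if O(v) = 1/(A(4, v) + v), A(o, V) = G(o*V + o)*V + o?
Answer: I/(2322*(-81*I + 77*√5)) ≈ -9.6348e-7 + 2.048e-6*I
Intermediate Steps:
G(q) = I*√5 (G(q) = √(-5) = I*√5)
A(o, V) = o + I*V*√5 (A(o, V) = (I*√5)*V + o = I*V*√5 + o = o + I*V*√5)
O(v) = 1/(4 + v + I*v*√5) (O(v) = 1/((4 + I*v*√5) + v) = 1/(4 + v + I*v*√5))
O(77)/(-1368 - 954) = 1/((-1368 - 954)*(4 + 77 + I*77*√5)) = 1/((-2322)*(4 + 77 + 77*I*√5)) = -1/(2322*(81 + 77*I*√5))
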